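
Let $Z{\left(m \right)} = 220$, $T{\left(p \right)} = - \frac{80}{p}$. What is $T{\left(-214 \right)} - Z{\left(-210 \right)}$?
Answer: $- \frac{23500}{107} \approx -219.63$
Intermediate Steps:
$T{\left(-214 \right)} - Z{\left(-210 \right)} = - \frac{80}{-214} - 220 = \left(-80\right) \left(- \frac{1}{214}\right) - 220 = \frac{40}{107} - 220 = - \frac{23500}{107}$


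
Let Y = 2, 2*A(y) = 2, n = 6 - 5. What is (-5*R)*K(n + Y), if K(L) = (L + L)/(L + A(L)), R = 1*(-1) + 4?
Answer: -45/2 ≈ -22.500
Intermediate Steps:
n = 1
A(y) = 1 (A(y) = (½)*2 = 1)
R = 3 (R = -1 + 4 = 3)
K(L) = 2*L/(1 + L) (K(L) = (L + L)/(L + 1) = (2*L)/(1 + L) = 2*L/(1 + L))
(-5*R)*K(n + Y) = (-5*3)*(2*(1 + 2)/(1 + (1 + 2))) = -30*3/(1 + 3) = -30*3/4 = -15*3/2 = -45/2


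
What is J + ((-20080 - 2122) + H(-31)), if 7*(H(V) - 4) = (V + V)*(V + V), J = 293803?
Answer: 1905079/7 ≈ 2.7215e+5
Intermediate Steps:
H(V) = 4 + 4*V**2/7 (H(V) = 4 + ((V + V)*(V + V))/7 = 4 + ((2*V)*(2*V))/7 = 4 + (4*V**2)/7 = 4 + 4*V**2/7)
J + ((-20080 - 2122) + H(-31)) = 293803 + ((-20080 - 2122) + (4 + (4/7)*(-31)**2)) = 293803 + (-22202 + (4 + (4/7)*961)) = 293803 + (-22202 + (4 + 3844/7)) = 293803 + (-22202 + 3872/7) = 293803 - 151542/7 = 1905079/7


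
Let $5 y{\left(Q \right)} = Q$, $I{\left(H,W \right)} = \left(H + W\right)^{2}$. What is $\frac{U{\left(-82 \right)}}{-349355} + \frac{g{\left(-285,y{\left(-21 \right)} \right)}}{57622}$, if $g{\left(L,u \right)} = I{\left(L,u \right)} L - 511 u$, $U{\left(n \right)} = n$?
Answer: $- \frac{8326625823947}{20130533810} \approx -413.63$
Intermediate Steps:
$y{\left(Q \right)} = \frac{Q}{5}$
$g{\left(L,u \right)} = - 511 u + L \left(L + u\right)^{2}$ ($g{\left(L,u \right)} = \left(L + u\right)^{2} L - 511 u = L \left(L + u\right)^{2} - 511 u = - 511 u + L \left(L + u\right)^{2}$)
$\frac{U{\left(-82 \right)}}{-349355} + \frac{g{\left(-285,y{\left(-21 \right)} \right)}}{57622} = - \frac{82}{-349355} + \frac{- 511 \cdot \frac{1}{5} \left(-21\right) - 285 \left(-285 + \frac{1}{5} \left(-21\right)\right)^{2}}{57622} = \left(-82\right) \left(- \frac{1}{349355}\right) + \left(\left(-511\right) \left(- \frac{21}{5}\right) - 285 \left(-285 - \frac{21}{5}\right)^{2}\right) \frac{1}{57622} = \frac{82}{349355} + \left(\frac{10731}{5} - 285 \left(- \frac{1446}{5}\right)^{2}\right) \frac{1}{57622} = \frac{82}{349355} + \left(\frac{10731}{5} - \frac{119182212}{5}\right) \frac{1}{57622} = \frac{82}{349355} - \frac{119171481}{288110} = - \frac{8326625823947}{20130533810}$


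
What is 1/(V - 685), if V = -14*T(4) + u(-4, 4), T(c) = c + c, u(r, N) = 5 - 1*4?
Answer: -1/796 ≈ -0.0012563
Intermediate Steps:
u(r, N) = 1 (u(r, N) = 5 - 4 = 1)
T(c) = 2*c
V = -111 (V = -28*4 + 1 = -14*8 + 1 = -112 + 1 = -111)
1/(V - 685) = 1/(-111 - 685) = 1/(-796) = -1/796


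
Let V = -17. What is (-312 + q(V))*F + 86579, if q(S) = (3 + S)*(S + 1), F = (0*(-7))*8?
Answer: 86579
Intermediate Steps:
F = 0 (F = 0*8 = 0)
q(S) = (1 + S)*(3 + S) (q(S) = (3 + S)*(1 + S) = (1 + S)*(3 + S))
(-312 + q(V))*F + 86579 = (-312 + (3 + (-17)² + 4*(-17)))*0 + 86579 = (-312 + (3 + 289 - 68))*0 + 86579 = (-312 + 224)*0 + 86579 = -88*0 + 86579 = 0 + 86579 = 86579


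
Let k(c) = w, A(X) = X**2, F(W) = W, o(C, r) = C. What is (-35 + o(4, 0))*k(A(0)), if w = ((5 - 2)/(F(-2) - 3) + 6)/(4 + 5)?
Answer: -93/5 ≈ -18.600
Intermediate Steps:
w = 3/5 (w = ((5 - 2)/(-2 - 3) + 6)/(4 + 5) = (3/(-5) + 6)/9 = (3*(-1/5) + 6)*(1/9) = (-3/5 + 6)*(1/9) = (27/5)*(1/9) = 3/5 ≈ 0.60000)
k(c) = 3/5
(-35 + o(4, 0))*k(A(0)) = (-35 + 4)*(3/5) = -31*3/5 = -93/5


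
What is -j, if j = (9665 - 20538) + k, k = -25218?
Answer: 36091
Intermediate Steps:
j = -36091 (j = (9665 - 20538) - 25218 = -10873 - 25218 = -36091)
-j = -1*(-36091) = 36091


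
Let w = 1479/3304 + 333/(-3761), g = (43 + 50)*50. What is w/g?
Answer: 1487429/19260833200 ≈ 7.7226e-5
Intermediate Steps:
g = 4650 (g = 93*50 = 4650)
w = 4462287/12426344 (w = 1479*(1/3304) + 333*(-1/3761) = 1479/3304 - 333/3761 = 4462287/12426344 ≈ 0.35910)
w/g = (4462287/12426344)/4650 = (4462287/12426344)*(1/4650) = 1487429/19260833200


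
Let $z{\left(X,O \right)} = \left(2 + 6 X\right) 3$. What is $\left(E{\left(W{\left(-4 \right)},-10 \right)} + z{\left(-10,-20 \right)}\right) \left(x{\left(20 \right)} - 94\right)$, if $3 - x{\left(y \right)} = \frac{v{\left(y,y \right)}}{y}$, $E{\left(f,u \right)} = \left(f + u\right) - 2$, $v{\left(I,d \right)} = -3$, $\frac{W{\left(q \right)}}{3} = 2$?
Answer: $16353$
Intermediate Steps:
$W{\left(q \right)} = 6$ ($W{\left(q \right)} = 3 \cdot 2 = 6$)
$z{\left(X,O \right)} = 6 + 18 X$
$E{\left(f,u \right)} = -2 + f + u$
$x{\left(y \right)} = 3 + \frac{3}{y}$ ($x{\left(y \right)} = 3 - - \frac{3}{y} = 3 + \frac{3}{y}$)
$\left(E{\left(W{\left(-4 \right)},-10 \right)} + z{\left(-10,-20 \right)}\right) \left(x{\left(20 \right)} - 94\right) = \left(\left(-2 + 6 - 10\right) + \left(6 + 18 \left(-10\right)\right)\right) \left(\left(3 + \frac{3}{20}\right) - 94\right) = \left(-6 + \left(6 - 180\right)\right) \left(\left(3 + 3 \cdot \frac{1}{20}\right) - 94\right) = \left(-6 - 174\right) \left(\left(3 + \frac{3}{20}\right) - 94\right) = - 180 \left(\frac{63}{20} - 94\right) = \left(-180\right) \left(- \frac{1817}{20}\right) = 16353$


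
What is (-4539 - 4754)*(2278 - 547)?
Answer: -16086183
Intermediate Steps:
(-4539 - 4754)*(2278 - 547) = -9293*1731 = -16086183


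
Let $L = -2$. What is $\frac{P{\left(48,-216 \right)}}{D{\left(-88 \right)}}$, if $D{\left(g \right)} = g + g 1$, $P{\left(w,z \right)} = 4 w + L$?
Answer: $- \frac{95}{88} \approx -1.0795$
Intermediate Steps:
$P{\left(w,z \right)} = -2 + 4 w$ ($P{\left(w,z \right)} = 4 w - 2 = -2 + 4 w$)
$D{\left(g \right)} = 2 g$ ($D{\left(g \right)} = g + g = 2 g$)
$\frac{P{\left(48,-216 \right)}}{D{\left(-88 \right)}} = \frac{-2 + 4 \cdot 48}{2 \left(-88\right)} = \frac{-2 + 192}{-176} = 190 \left(- \frac{1}{176}\right) = - \frac{95}{88}$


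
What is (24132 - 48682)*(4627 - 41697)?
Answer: 910068500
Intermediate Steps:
(24132 - 48682)*(4627 - 41697) = -24550*(-37070) = 910068500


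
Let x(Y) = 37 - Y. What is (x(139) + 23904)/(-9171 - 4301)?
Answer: -11901/6736 ≈ -1.7668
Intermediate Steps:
(x(139) + 23904)/(-9171 - 4301) = ((37 - 1*139) + 23904)/(-9171 - 4301) = ((37 - 139) + 23904)/(-13472) = (-102 + 23904)*(-1/13472) = 23802*(-1/13472) = -11901/6736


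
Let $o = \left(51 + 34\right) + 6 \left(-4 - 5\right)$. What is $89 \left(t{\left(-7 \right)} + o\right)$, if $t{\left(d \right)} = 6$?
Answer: $3293$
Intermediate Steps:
$o = 31$ ($o = 85 + 6 \left(-9\right) = 85 - 54 = 31$)
$89 \left(t{\left(-7 \right)} + o\right) = 89 \left(6 + 31\right) = 89 \cdot 37 = 3293$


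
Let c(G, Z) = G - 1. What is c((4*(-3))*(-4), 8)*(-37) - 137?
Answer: -1876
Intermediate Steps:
c(G, Z) = -1 + G
c((4*(-3))*(-4), 8)*(-37) - 137 = (-1 + (4*(-3))*(-4))*(-37) - 137 = (-1 - 12*(-4))*(-37) - 137 = (-1 + 48)*(-37) - 137 = 47*(-37) - 137 = -1739 - 137 = -1876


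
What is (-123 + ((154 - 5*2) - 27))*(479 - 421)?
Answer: -348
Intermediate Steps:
(-123 + ((154 - 5*2) - 27))*(479 - 421) = (-123 + ((154 - 10) - 27))*58 = (-123 + (144 - 27))*58 = (-123 + 117)*58 = -6*58 = -348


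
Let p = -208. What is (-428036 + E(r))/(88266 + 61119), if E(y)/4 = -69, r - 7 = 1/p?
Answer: -428312/149385 ≈ -2.8672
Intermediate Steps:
r = 1455/208 (r = 7 + 1/(-208) = 7 - 1/208 = 1455/208 ≈ 6.9952)
E(y) = -276 (E(y) = 4*(-69) = -276)
(-428036 + E(r))/(88266 + 61119) = (-428036 - 276)/(88266 + 61119) = -428312/149385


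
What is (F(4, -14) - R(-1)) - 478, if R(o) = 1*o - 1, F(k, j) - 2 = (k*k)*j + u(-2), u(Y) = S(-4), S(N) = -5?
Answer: -703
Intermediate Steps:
u(Y) = -5
F(k, j) = -3 + j*k² (F(k, j) = 2 + ((k*k)*j - 5) = 2 + (k²*j - 5) = 2 + (j*k² - 5) = 2 + (-5 + j*k²) = -3 + j*k²)
R(o) = -1 + o (R(o) = o - 1 = -1 + o)
(F(4, -14) - R(-1)) - 478 = ((-3 - 14*4²) - (-1 - 1)) - 478 = ((-3 - 14*16) - 1*(-2)) - 478 = ((-3 - 224) + 2) - 478 = (-227 + 2) - 478 = -225 - 478 = -703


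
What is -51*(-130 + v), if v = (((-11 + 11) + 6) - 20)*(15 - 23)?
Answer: 918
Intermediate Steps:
v = 112 (v = ((0 + 6) - 20)*(-8) = (6 - 20)*(-8) = -14*(-8) = 112)
-51*(-130 + v) = -51*(-130 + 112) = -51*(-18) = 918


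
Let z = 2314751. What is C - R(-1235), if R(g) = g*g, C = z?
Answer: 789526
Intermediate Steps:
C = 2314751
R(g) = g**2
C - R(-1235) = 2314751 - 1*(-1235)**2 = 2314751 - 1*1525225 = 2314751 - 1525225 = 789526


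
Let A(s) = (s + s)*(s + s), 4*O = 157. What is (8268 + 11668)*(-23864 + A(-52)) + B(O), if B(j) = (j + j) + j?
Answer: -1040499241/4 ≈ -2.6012e+8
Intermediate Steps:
O = 157/4 (O = (1/4)*157 = 157/4 ≈ 39.250)
A(s) = 4*s**2 (A(s) = (2*s)*(2*s) = 4*s**2)
B(j) = 3*j (B(j) = 2*j + j = 3*j)
(8268 + 11668)*(-23864 + A(-52)) + B(O) = (8268 + 11668)*(-23864 + 4*(-52)**2) + 3*(157/4) = 19936*(-23864 + 4*2704) + 471/4 = 19936*(-23864 + 10816) + 471/4 = 19936*(-13048) + 471/4 = -260124928 + 471/4 = -1040499241/4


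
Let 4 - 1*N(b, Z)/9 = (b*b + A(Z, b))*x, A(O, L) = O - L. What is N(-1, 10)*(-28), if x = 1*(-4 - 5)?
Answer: -28224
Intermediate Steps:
x = -9 (x = 1*(-9) = -9)
N(b, Z) = 36 - 81*b + 81*Z + 81*b² (N(b, Z) = 36 - 9*(b*b + (Z - b))*(-9) = 36 - 9*(b² + (Z - b))*(-9) = 36 - 9*(Z + b² - b)*(-9) = 36 - 9*(-9*Z - 9*b² + 9*b) = 36 + (-81*b + 81*Z + 81*b²) = 36 - 81*b + 81*Z + 81*b²)
N(-1, 10)*(-28) = (36 - 81*(-1) + 81*10 + 81*(-1)²)*(-28) = (36 + 81 + 810 + 81*1)*(-28) = (36 + 81 + 810 + 81)*(-28) = 1008*(-28) = -28224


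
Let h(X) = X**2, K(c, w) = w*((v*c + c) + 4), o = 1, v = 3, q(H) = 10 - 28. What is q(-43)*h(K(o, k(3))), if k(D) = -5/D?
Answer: -3200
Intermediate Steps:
q(H) = -18
K(c, w) = w*(4 + 4*c) (K(c, w) = w*((3*c + c) + 4) = w*(4*c + 4) = w*(4 + 4*c))
q(-43)*h(K(o, k(3))) = -18*400*(1 + 1)**2/9 = -18*(4*(-5*1/3)*2)**2 = -18*(4*(-5/3)*2)**2 = -18*(-40/3)**2 = -18*1600/9 = -3200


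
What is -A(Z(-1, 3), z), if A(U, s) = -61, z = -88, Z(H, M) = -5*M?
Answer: 61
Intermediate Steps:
-A(Z(-1, 3), z) = -1*(-61) = 61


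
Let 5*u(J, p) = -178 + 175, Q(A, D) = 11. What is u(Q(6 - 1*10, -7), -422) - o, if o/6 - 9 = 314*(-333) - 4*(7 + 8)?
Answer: 3138387/5 ≈ 6.2768e+5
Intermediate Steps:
u(J, p) = -3/5 (u(J, p) = (-178 + 175)/5 = (1/5)*(-3) = -3/5)
o = -627678 (o = 54 + 6*(314*(-333) - 4*(7 + 8)) = 54 + 6*(-104562 - 4*15) = 54 + 6*(-104562 - 60) = 54 + 6*(-104622) = 54 - 627732 = -627678)
u(Q(6 - 1*10, -7), -422) - o = -3/5 - 1*(-627678) = -3/5 + 627678 = 3138387/5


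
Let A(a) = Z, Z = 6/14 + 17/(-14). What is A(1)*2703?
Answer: -29733/14 ≈ -2123.8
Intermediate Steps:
Z = -11/14 (Z = 6*(1/14) + 17*(-1/14) = 3/7 - 17/14 = -11/14 ≈ -0.78571)
A(a) = -11/14
A(1)*2703 = -11/14*2703 = -29733/14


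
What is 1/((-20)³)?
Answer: -1/8000 ≈ -0.00012500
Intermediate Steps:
1/((-20)³) = 1/(-8000) = -1/8000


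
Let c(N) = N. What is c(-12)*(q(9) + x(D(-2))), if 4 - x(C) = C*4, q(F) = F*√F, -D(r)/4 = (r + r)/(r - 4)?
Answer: -500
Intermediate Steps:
D(r) = -8*r/(-4 + r) (D(r) = -4*(r + r)/(r - 4) = -4*2*r/(-4 + r) = -8*r/(-4 + r))
q(F) = F^(3/2)
x(C) = 4 - 4*C (x(C) = 4 - C*4 = 4 - 4*C)
c(-12)*(q(9) + x(D(-2))) = -12*(9^(3/2) + (4 - (-32)*(-2)/(-4 - 2))) = -12*(27 + (4 - (-32)*(-2)/(-6))) = -12*(27 + (4 - (-32)*(-2)*(-1)/6)) = -12*(27 + (4 - 4*(-8/3))) = -12*(27 + (4 + 32/3)) = -12*(27 + 44/3) = -12*125/3 = -500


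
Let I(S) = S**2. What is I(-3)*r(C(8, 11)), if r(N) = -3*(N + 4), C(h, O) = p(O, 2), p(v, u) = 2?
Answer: -162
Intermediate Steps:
C(h, O) = 2
r(N) = -12 - 3*N (r(N) = -3*(4 + N) = -12 - 3*N)
I(-3)*r(C(8, 11)) = (-3)**2*(-12 - 3*2) = 9*(-12 - 6) = 9*(-18) = -162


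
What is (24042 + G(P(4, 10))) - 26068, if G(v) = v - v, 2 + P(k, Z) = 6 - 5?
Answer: -2026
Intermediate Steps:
P(k, Z) = -1 (P(k, Z) = -2 + (6 - 5) = -2 + 1 = -1)
G(v) = 0
(24042 + G(P(4, 10))) - 26068 = (24042 + 0) - 26068 = 24042 - 26068 = -2026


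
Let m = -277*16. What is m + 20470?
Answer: 16038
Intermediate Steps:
m = -4432
m + 20470 = -4432 + 20470 = 16038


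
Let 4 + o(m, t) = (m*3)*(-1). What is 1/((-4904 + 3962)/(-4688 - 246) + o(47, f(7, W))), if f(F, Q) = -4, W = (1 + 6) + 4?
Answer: -2467/357244 ≈ -0.0069056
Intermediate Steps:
W = 11 (W = 7 + 4 = 11)
o(m, t) = -4 - 3*m (o(m, t) = -4 + (m*3)*(-1) = -4 + (3*m)*(-1) = -4 - 3*m)
1/((-4904 + 3962)/(-4688 - 246) + o(47, f(7, W))) = 1/((-4904 + 3962)/(-4688 - 246) + (-4 - 3*47)) = 1/(-942/(-4934) + (-4 - 141)) = 1/(-942*(-1/4934) - 145) = 1/(471/2467 - 145) = 1/(-357244/2467) = -2467/357244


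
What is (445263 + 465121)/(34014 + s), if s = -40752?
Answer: -455192/3369 ≈ -135.11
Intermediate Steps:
(445263 + 465121)/(34014 + s) = (445263 + 465121)/(34014 - 40752) = 910384/(-6738) = 910384*(-1/6738) = -455192/3369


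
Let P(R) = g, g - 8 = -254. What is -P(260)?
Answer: 246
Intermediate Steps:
g = -246 (g = 8 - 254 = -246)
P(R) = -246
-P(260) = -1*(-246) = 246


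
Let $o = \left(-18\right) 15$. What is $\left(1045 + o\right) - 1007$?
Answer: $-232$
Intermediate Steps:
$o = -270$
$\left(1045 + o\right) - 1007 = \left(1045 - 270\right) - 1007 = 775 - 1007 = -232$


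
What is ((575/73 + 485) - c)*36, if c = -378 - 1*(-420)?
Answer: 1184904/73 ≈ 16232.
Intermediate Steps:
c = 42 (c = -378 + 420 = 42)
((575/73 + 485) - c)*36 = ((575/73 + 485) - 1*42)*36 = ((575*(1/73) + 485) - 42)*36 = ((575/73 + 485) - 42)*36 = (35980/73 - 42)*36 = (32914/73)*36 = 1184904/73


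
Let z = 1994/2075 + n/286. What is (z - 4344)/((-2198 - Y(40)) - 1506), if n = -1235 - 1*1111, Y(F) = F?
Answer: 1291122233/1110938400 ≈ 1.1622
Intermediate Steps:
n = -2346 (n = -1235 - 1111 = -2346)
z = -2148833/296725 (z = 1994/2075 - 2346/286 = 1994*(1/2075) - 2346*1/286 = 1994/2075 - 1173/143 = -2148833/296725 ≈ -7.2418)
(z - 4344)/((-2198 - Y(40)) - 1506) = (-2148833/296725 - 4344)/((-2198 - 1*40) - 1506) = -1291122233/(296725*((-2198 - 40) - 1506)) = -1291122233/(296725*(-2238 - 1506)) = -1291122233/296725/(-3744) = -1291122233/296725*(-1/3744) = 1291122233/1110938400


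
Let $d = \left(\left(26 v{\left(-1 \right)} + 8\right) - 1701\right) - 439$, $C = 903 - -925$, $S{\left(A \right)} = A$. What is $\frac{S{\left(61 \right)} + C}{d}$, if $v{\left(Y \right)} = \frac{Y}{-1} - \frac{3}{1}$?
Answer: $- \frac{1889}{2184} \approx -0.86493$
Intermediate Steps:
$C = 1828$ ($C = 903 + 925 = 1828$)
$v{\left(Y \right)} = -3 - Y$ ($v{\left(Y \right)} = Y \left(-1\right) - 3 = - Y - 3 = -3 - Y$)
$d = -2184$ ($d = \left(\left(26 \left(-3 - -1\right) + 8\right) - 1701\right) - 439 = \left(\left(26 \left(-3 + 1\right) + 8\right) - 1701\right) - 439 = \left(\left(26 \left(-2\right) + 8\right) - 1701\right) - 439 = \left(\left(-52 + 8\right) - 1701\right) - 439 = \left(-44 - 1701\right) - 439 = -1745 - 439 = -2184$)
$\frac{S{\left(61 \right)} + C}{d} = \frac{61 + 1828}{-2184} = 1889 \left(- \frac{1}{2184}\right) = - \frac{1889}{2184}$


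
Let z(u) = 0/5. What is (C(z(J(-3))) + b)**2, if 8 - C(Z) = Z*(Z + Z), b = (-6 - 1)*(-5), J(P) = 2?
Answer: 1849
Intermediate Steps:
z(u) = 0 (z(u) = 0*(1/5) = 0)
b = 35 (b = -7*(-5) = 35)
C(Z) = 8 - 2*Z**2 (C(Z) = 8 - Z*(Z + Z) = 8 - Z*2*Z = 8 - 2*Z**2)
(C(z(J(-3))) + b)**2 = ((8 - 2*0**2) + 35)**2 = ((8 - 2*0) + 35)**2 = ((8 + 0) + 35)**2 = (8 + 35)**2 = 43**2 = 1849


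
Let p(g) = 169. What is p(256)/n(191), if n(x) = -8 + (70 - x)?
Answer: -169/129 ≈ -1.3101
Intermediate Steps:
n(x) = 62 - x
p(256)/n(191) = 169/(62 - 1*191) = 169/(62 - 191) = 169/(-129) = 169*(-1/129) = -169/129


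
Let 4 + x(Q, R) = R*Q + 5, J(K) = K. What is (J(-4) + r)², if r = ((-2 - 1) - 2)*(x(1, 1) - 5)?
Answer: 121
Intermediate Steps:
x(Q, R) = 1 + Q*R (x(Q, R) = -4 + (R*Q + 5) = -4 + (Q*R + 5) = -4 + (5 + Q*R) = 1 + Q*R)
r = 15 (r = ((-2 - 1) - 2)*((1 + 1*1) - 5) = (-3 - 2)*((1 + 1) - 5) = -5*(2 - 5) = -5*(-3) = 15)
(J(-4) + r)² = (-4 + 15)² = 11² = 121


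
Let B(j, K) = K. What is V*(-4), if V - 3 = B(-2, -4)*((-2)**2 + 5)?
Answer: 132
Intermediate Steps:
V = -33 (V = 3 - 4*((-2)**2 + 5) = 3 - 4*(4 + 5) = 3 - 4*9 = 3 - 36 = -33)
V*(-4) = -33*(-4) = 132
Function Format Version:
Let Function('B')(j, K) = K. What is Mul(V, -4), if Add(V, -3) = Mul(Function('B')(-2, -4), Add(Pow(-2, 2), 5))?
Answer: 132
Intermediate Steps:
V = -33 (V = Add(3, Mul(-4, Add(Pow(-2, 2), 5))) = Add(3, Mul(-4, Add(4, 5))) = Add(3, Mul(-4, 9)) = Add(3, -36) = -33)
Mul(V, -4) = Mul(-33, -4) = 132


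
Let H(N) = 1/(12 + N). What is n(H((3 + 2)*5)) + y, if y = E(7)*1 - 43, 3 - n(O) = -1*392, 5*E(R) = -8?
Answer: 1752/5 ≈ 350.40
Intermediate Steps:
E(R) = -8/5 (E(R) = (⅕)*(-8) = -8/5)
n(O) = 395 (n(O) = 3 - (-1)*392 = 3 - 1*(-392) = 3 + 392 = 395)
y = -223/5 (y = -8/5*1 - 43 = -8/5 - 43 = -223/5 ≈ -44.600)
n(H((3 + 2)*5)) + y = 395 - 223/5 = 1752/5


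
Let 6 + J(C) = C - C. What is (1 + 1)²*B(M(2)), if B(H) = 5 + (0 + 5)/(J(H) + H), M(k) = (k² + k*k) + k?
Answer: 25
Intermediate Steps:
J(C) = -6 (J(C) = -6 + (C - C) = -6 + 0 = -6)
M(k) = k + 2*k² (M(k) = (k² + k²) + k = 2*k² + k = k + 2*k²)
B(H) = 5 + 5/(-6 + H) (B(H) = 5 + (0 + 5)/(-6 + H) = 5 + 5/(-6 + H))
(1 + 1)²*B(M(2)) = (1 + 1)²*(5*(-5 + 2*(1 + 2*2))/(-6 + 2*(1 + 2*2))) = 2²*(5*(-5 + 2*(1 + 4))/(-6 + 2*(1 + 4))) = 4*(5*(-5 + 2*5)/(-6 + 2*5)) = 4*(5*(-5 + 10)/(-6 + 10)) = 4*(5*5/4) = 4*(5*(¼)*5) = 4*(25/4) = 25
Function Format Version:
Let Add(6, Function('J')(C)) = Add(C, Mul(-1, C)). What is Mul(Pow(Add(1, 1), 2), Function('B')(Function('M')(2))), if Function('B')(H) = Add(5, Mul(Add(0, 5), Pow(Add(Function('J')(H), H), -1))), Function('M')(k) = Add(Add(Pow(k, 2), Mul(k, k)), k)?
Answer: 25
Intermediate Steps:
Function('J')(C) = -6 (Function('J')(C) = Add(-6, Add(C, Mul(-1, C))) = Add(-6, 0) = -6)
Function('M')(k) = Add(k, Mul(2, Pow(k, 2))) (Function('M')(k) = Add(Add(Pow(k, 2), Pow(k, 2)), k) = Add(Mul(2, Pow(k, 2)), k) = Add(k, Mul(2, Pow(k, 2))))
Function('B')(H) = Add(5, Mul(5, Pow(Add(-6, H), -1))) (Function('B')(H) = Add(5, Mul(Add(0, 5), Pow(Add(-6, H), -1))) = Add(5, Mul(5, Pow(Add(-6, H), -1))))
Mul(Pow(Add(1, 1), 2), Function('B')(Function('M')(2))) = Mul(Pow(Add(1, 1), 2), Mul(5, Pow(Add(-6, Mul(2, Add(1, Mul(2, 2)))), -1), Add(-5, Mul(2, Add(1, Mul(2, 2)))))) = Mul(Pow(2, 2), Mul(5, Pow(Add(-6, Mul(2, Add(1, 4))), -1), Add(-5, Mul(2, Add(1, 4))))) = Mul(4, Mul(5, Pow(Add(-6, Mul(2, 5)), -1), Add(-5, Mul(2, 5)))) = Mul(4, Mul(5, Pow(Add(-6, 10), -1), Add(-5, 10))) = Mul(4, Mul(5, Pow(4, -1), 5)) = Mul(4, Mul(5, Rational(1, 4), 5)) = Mul(4, Rational(25, 4)) = 25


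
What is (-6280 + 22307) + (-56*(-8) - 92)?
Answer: 16383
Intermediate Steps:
(-6280 + 22307) + (-56*(-8) - 92) = 16027 + (448 - 92) = 16027 + 356 = 16383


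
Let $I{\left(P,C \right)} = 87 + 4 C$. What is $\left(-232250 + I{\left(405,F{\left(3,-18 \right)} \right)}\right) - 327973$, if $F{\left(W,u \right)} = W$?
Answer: $-560124$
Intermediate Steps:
$\left(-232250 + I{\left(405,F{\left(3,-18 \right)} \right)}\right) - 327973 = \left(-232250 + \left(87 + 4 \cdot 3\right)\right) - 327973 = \left(-232250 + \left(87 + 12\right)\right) - 327973 = \left(-232250 + 99\right) - 327973 = -232151 - 327973 = -560124$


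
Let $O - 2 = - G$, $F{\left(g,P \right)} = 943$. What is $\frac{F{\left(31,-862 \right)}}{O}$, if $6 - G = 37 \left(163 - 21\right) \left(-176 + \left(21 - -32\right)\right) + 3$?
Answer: $- \frac{943}{646243} \approx -0.0014592$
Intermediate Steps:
$G = 646245$ ($G = 6 - \left(37 \left(163 - 21\right) \left(-176 + \left(21 - -32\right)\right) + 3\right) = 6 - \left(37 \cdot 142 \left(-176 + \left(21 + 32\right)\right) + 3\right) = 6 - \left(37 \cdot 142 \left(-176 + 53\right) + 3\right) = 6 - \left(37 \cdot 142 \left(-123\right) + 3\right) = 6 - \left(37 \left(-17466\right) + 3\right) = 6 - \left(-646242 + 3\right) = 6 - -646239 = 6 + 646239 = 646245$)
$O = -646243$ ($O = 2 - 646245 = -646243$)
$\frac{F{\left(31,-862 \right)}}{O} = \frac{943}{-646243} = 943 \left(- \frac{1}{646243}\right) = - \frac{943}{646243}$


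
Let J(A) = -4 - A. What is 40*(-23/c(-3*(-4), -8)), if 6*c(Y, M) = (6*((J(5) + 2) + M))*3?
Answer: 184/9 ≈ 20.444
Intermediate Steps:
c(Y, M) = -21 + 3*M (c(Y, M) = ((6*(((-4 - 1*5) + 2) + M))*3)/6 = ((6*(((-4 - 5) + 2) + M))*3)/6 = ((6*((-9 + 2) + M))*3)/6 = ((6*(-7 + M))*3)/6 = ((-42 + 6*M)*3)/6 = (-126 + 18*M)/6 = -21 + 3*M)
40*(-23/c(-3*(-4), -8)) = 40*(-23/(-21 + 3*(-8))) = 40*(-23/(-21 - 24)) = 40*(-23/(-45)) = 40*(-23*(-1/45)) = 40*(23/45) = 184/9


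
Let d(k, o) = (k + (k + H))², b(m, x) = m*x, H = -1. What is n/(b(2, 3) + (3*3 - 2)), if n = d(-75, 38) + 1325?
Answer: 24126/13 ≈ 1855.8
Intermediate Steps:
d(k, o) = (-1 + 2*k)² (d(k, o) = (k + (k - 1))² = (k + (-1 + k))² = (-1 + 2*k)²)
n = 24126 (n = (-1 + 2*(-75))² + 1325 = (-1 - 150)² + 1325 = (-151)² + 1325 = 22801 + 1325 = 24126)
n/(b(2, 3) + (3*3 - 2)) = 24126/(2*3 + (3*3 - 2)) = 24126/(6 + (9 - 2)) = 24126/(6 + 7) = 24126/13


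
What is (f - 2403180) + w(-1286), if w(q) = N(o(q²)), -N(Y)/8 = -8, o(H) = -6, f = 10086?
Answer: -2393030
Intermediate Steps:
N(Y) = 64 (N(Y) = -8*(-8) = 64)
w(q) = 64
(f - 2403180) + w(-1286) = (10086 - 2403180) + 64 = -2393094 + 64 = -2393030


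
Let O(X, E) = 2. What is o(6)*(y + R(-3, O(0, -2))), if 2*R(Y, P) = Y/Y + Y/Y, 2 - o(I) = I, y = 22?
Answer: -92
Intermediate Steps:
o(I) = 2 - I
R(Y, P) = 1 (R(Y, P) = (Y/Y + Y/Y)/2 = (1 + 1)/2 = (½)*2 = 1)
o(6)*(y + R(-3, O(0, -2))) = (2 - 1*6)*(22 + 1) = (2 - 6)*23 = -4*23 = -92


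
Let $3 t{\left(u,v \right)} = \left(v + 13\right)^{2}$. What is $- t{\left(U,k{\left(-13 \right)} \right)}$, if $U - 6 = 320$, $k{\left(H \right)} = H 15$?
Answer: $- \frac{33124}{3} \approx -11041.0$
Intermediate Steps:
$k{\left(H \right)} = 15 H$
$U = 326$ ($U = 6 + 320 = 326$)
$t{\left(u,v \right)} = \frac{\left(13 + v\right)^{2}}{3}$ ($t{\left(u,v \right)} = \frac{\left(v + 13\right)^{2}}{3} = \frac{\left(13 + v\right)^{2}}{3}$)
$- t{\left(U,k{\left(-13 \right)} \right)} = - \frac{\left(13 + 15 \left(-13\right)\right)^{2}}{3} = - \frac{\left(13 - 195\right)^{2}}{3} = - \frac{\left(-182\right)^{2}}{3} = - \frac{33124}{3}$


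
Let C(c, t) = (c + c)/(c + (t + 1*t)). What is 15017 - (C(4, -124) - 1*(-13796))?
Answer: 74483/61 ≈ 1221.0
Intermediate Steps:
C(c, t) = 2*c/(c + 2*t) (C(c, t) = (2*c)/(c + (t + t)) = (2*c)/(c + 2*t) = 2*c/(c + 2*t))
15017 - (C(4, -124) - 1*(-13796)) = 15017 - (2*4/(4 + 2*(-124)) - 1*(-13796)) = 15017 - (2*4/(4 - 248) + 13796) = 15017 - (2*4/(-244) + 13796) = 15017 - (2*4*(-1/244) + 13796) = 15017 - (-2/61 + 13796) = 15017 - 1*841554/61 = 15017 - 841554/61 = 74483/61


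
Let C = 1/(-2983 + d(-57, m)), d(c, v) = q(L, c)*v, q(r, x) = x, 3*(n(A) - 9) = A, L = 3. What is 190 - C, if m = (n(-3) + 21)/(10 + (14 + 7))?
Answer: 17883971/94126 ≈ 190.00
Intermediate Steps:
n(A) = 9 + A/3
m = 29/31 (m = ((9 + (⅓)*(-3)) + 21)/(10 + (14 + 7)) = ((9 - 1) + 21)/(10 + 21) = (8 + 21)/31 = 29*(1/31) = 29/31 ≈ 0.93548)
d(c, v) = c*v
C = -31/94126 (C = 1/(-2983 - 57*29/31) = 1/(-2983 - 1653/31) = 1/(-94126/31) = -31/94126 ≈ -0.00032935)
190 - C = 190 - 1*(-31/94126) = 190 + 31/94126 = 17883971/94126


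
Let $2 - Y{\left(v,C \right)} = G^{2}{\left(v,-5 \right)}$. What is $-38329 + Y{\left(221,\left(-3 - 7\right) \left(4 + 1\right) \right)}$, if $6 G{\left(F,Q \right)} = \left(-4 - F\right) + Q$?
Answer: $- \frac{358168}{9} \approx -39796.0$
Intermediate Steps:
$G{\left(F,Q \right)} = - \frac{2}{3} - \frac{F}{6} + \frac{Q}{6}$ ($G{\left(F,Q \right)} = \frac{\left(-4 - F\right) + Q}{6} = \frac{-4 + Q - F}{6} = - \frac{2}{3} - \frac{F}{6} + \frac{Q}{6}$)
$Y{\left(v,C \right)} = 2 - \left(- \frac{3}{2} - \frac{v}{6}\right)^{2}$ ($Y{\left(v,C \right)} = 2 - \left(- \frac{2}{3} - \frac{v}{6} + \frac{1}{6} \left(-5\right)\right)^{2} = 2 - \left(- \frac{2}{3} - \frac{v}{6} - \frac{5}{6}\right)^{2} = 2 - \left(- \frac{3}{2} - \frac{v}{6}\right)^{2}$)
$-38329 + Y{\left(221,\left(-3 - 7\right) \left(4 + 1\right) \right)} = -38329 + \left(2 - \frac{\left(9 + 221\right)^{2}}{36}\right) = -38329 + \left(2 - \frac{230^{2}}{36}\right) = -38329 + \left(2 - \frac{13225}{9}\right) = -38329 - \frac{13207}{9} = - \frac{358168}{9}$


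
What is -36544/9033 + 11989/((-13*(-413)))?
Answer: -87908099/48498177 ≈ -1.8126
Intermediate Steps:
-36544/9033 + 11989/((-13*(-413))) = -36544*1/9033 + 11989/5369 = -36544/9033 + 11989*(1/5369) = -36544/9033 + 11989/5369 = -87908099/48498177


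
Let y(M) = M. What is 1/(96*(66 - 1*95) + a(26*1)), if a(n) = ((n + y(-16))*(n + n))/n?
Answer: -1/2764 ≈ -0.00036179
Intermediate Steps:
a(n) = -32 + 2*n (a(n) = ((n - 16)*(n + n))/n = ((-16 + n)*(2*n))/n = (2*n*(-16 + n))/n = -32 + 2*n)
1/(96*(66 - 1*95) + a(26*1)) = 1/(96*(66 - 1*95) + (-32 + 2*(26*1))) = 1/(96*(66 - 95) + (-32 + 2*26)) = 1/(96*(-29) + (-32 + 52)) = 1/(-2784 + 20) = 1/(-2764) = -1/2764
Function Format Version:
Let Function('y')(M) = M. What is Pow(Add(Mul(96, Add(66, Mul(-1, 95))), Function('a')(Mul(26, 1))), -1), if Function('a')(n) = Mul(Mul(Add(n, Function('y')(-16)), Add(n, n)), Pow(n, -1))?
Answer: Rational(-1, 2764) ≈ -0.00036179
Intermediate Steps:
Function('a')(n) = Add(-32, Mul(2, n)) (Function('a')(n) = Mul(Mul(Add(n, -16), Add(n, n)), Pow(n, -1)) = Mul(Mul(Add(-16, n), Mul(2, n)), Pow(n, -1)) = Mul(Mul(2, n, Add(-16, n)), Pow(n, -1)) = Add(-32, Mul(2, n)))
Pow(Add(Mul(96, Add(66, Mul(-1, 95))), Function('a')(Mul(26, 1))), -1) = Pow(Add(Mul(96, Add(66, Mul(-1, 95))), Add(-32, Mul(2, Mul(26, 1)))), -1) = Pow(Add(Mul(96, Add(66, -95)), Add(-32, Mul(2, 26))), -1) = Pow(Add(Mul(96, -29), Add(-32, 52)), -1) = Pow(Add(-2784, 20), -1) = Pow(-2764, -1) = Rational(-1, 2764)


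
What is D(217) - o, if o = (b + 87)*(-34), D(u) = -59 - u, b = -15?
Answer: 2172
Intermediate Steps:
o = -2448 (o = (-15 + 87)*(-34) = 72*(-34) = -2448)
D(217) - o = (-59 - 1*217) - 1*(-2448) = (-59 - 217) + 2448 = -276 + 2448 = 2172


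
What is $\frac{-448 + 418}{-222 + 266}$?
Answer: $- \frac{15}{22} \approx -0.68182$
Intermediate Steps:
$\frac{-448 + 418}{-222 + 266} = - \frac{30}{44} = \left(-30\right) \frac{1}{44} = - \frac{15}{22}$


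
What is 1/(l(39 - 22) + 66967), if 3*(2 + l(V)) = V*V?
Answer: 3/201184 ≈ 1.4912e-5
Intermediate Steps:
l(V) = -2 + V²/3 (l(V) = -2 + (V*V)/3 = -2 + V²/3)
1/(l(39 - 22) + 66967) = 1/((-2 + (39 - 22)²/3) + 66967) = 1/((-2 + (⅓)*17²) + 66967) = 1/((-2 + (⅓)*289) + 66967) = 1/((-2 + 289/3) + 66967) = 1/(283/3 + 66967) = 1/(201184/3) = 3/201184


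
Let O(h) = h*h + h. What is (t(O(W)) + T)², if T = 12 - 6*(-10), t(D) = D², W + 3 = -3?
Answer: 944784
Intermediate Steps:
W = -6 (W = -3 - 3 = -6)
O(h) = h + h² (O(h) = h² + h = h + h²)
T = 72 (T = 12 + 60 = 72)
(t(O(W)) + T)² = ((-6*(1 - 6))² + 72)² = ((-6*(-5))² + 72)² = (30² + 72)² = (900 + 72)² = 972² = 944784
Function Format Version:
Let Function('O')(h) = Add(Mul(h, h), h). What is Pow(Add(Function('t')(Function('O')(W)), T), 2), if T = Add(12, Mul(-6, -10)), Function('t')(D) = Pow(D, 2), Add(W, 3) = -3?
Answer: 944784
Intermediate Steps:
W = -6 (W = Add(-3, -3) = -6)
Function('O')(h) = Add(h, Pow(h, 2)) (Function('O')(h) = Add(Pow(h, 2), h) = Add(h, Pow(h, 2)))
T = 72 (T = Add(12, 60) = 72)
Pow(Add(Function('t')(Function('O')(W)), T), 2) = Pow(Add(Pow(Mul(-6, Add(1, -6)), 2), 72), 2) = Pow(Add(Pow(Mul(-6, -5), 2), 72), 2) = Pow(Add(Pow(30, 2), 72), 2) = Pow(Add(900, 72), 2) = Pow(972, 2) = 944784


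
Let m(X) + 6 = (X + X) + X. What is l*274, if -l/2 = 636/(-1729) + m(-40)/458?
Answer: 139504908/395941 ≈ 352.34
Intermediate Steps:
m(X) = -6 + 3*X (m(X) = -6 + ((X + X) + X) = -6 + (2*X + X) = -6 + 3*X)
l = 509142/395941 (l = -2*(636/(-1729) + (-6 + 3*(-40))/458) = -2*(636*(-1/1729) + (-6 - 120)*(1/458)) = -2*(-636/1729 - 126*1/458) = -2*(-636/1729 - 63/229) = -2*(-254571/395941) = 509142/395941 ≈ 1.2859)
l*274 = (509142/395941)*274 = 139504908/395941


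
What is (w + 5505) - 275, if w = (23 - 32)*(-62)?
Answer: 5788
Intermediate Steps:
w = 558 (w = -9*(-62) = 558)
(w + 5505) - 275 = (558 + 5505) - 275 = 6063 - 275 = 5788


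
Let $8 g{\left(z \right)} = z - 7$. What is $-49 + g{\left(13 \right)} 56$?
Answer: $-7$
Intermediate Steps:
$g{\left(z \right)} = - \frac{7}{8} + \frac{z}{8}$ ($g{\left(z \right)} = \frac{z - 7}{8} = \frac{-7 + z}{8} = - \frac{7}{8} + \frac{z}{8}$)
$-49 + g{\left(13 \right)} 56 = -49 + \left(- \frac{7}{8} + \frac{1}{8} \cdot 13\right) 56 = -49 + \left(- \frac{7}{8} + \frac{13}{8}\right) 56 = -49 + \frac{3}{4} \cdot 56 = -49 + 42 = -7$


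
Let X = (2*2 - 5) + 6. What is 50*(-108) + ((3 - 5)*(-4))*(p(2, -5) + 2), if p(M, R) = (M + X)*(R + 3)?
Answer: -5496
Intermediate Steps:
X = 5 (X = (4 - 5) + 6 = -1 + 6 = 5)
p(M, R) = (3 + R)*(5 + M) (p(M, R) = (M + 5)*(R + 3) = (5 + M)*(3 + R) = (3 + R)*(5 + M))
50*(-108) + ((3 - 5)*(-4))*(p(2, -5) + 2) = 50*(-108) + ((3 - 5)*(-4))*((15 + 3*2 + 5*(-5) + 2*(-5)) + 2) = -5400 + (-2*(-4))*((15 + 6 - 25 - 10) + 2) = -5400 + 8*(-14 + 2) = -5400 + 8*(-12) = -5400 - 96 = -5496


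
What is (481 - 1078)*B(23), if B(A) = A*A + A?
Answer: -329544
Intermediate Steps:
B(A) = A + A² (B(A) = A² + A = A + A²)
(481 - 1078)*B(23) = (481 - 1078)*(23*(1 + 23)) = -13731*24 = -597*552 = -329544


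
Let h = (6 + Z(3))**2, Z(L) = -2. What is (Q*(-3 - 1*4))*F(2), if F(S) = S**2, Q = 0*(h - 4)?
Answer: 0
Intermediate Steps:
h = 16 (h = (6 - 2)**2 = 4**2 = 16)
Q = 0 (Q = 0*(16 - 4) = 0*12 = 0)
(Q*(-3 - 1*4))*F(2) = (0*(-3 - 1*4))*2**2 = (0*(-3 - 4))*4 = (0*(-7))*4 = 0*4 = 0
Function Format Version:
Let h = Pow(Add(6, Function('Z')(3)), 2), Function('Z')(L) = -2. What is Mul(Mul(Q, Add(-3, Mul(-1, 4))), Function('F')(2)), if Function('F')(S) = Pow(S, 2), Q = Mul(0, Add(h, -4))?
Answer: 0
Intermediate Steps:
h = 16 (h = Pow(Add(6, -2), 2) = Pow(4, 2) = 16)
Q = 0 (Q = Mul(0, Add(16, -4)) = Mul(0, 12) = 0)
Mul(Mul(Q, Add(-3, Mul(-1, 4))), Function('F')(2)) = Mul(Mul(0, Add(-3, Mul(-1, 4))), Pow(2, 2)) = Mul(Mul(0, Add(-3, -4)), 4) = Mul(Mul(0, -7), 4) = Mul(0, 4) = 0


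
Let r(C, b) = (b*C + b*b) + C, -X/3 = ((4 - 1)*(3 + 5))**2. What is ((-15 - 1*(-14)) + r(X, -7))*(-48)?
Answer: -499968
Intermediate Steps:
X = -1728 (X = -3*(3 + 5)**2*(4 - 1)**2 = -3*(3*8)**2 = -3*24**2 = -3*576 = -1728)
r(C, b) = C + b**2 + C*b (r(C, b) = (C*b + b**2) + C = (b**2 + C*b) + C = C + b**2 + C*b)
((-15 - 1*(-14)) + r(X, -7))*(-48) = ((-15 - 1*(-14)) + (-1728 + (-7)**2 - 1728*(-7)))*(-48) = ((-15 + 14) + (-1728 + 49 + 12096))*(-48) = (-1 + 10417)*(-48) = 10416*(-48) = -499968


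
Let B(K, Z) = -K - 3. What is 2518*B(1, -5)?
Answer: -10072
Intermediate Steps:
B(K, Z) = -3 - K
2518*B(1, -5) = 2518*(-3 - 1*1) = 2518*(-3 - 1) = 2518*(-4) = -10072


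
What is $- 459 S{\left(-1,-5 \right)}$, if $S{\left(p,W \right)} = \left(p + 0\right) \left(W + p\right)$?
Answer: $-2754$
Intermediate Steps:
$S{\left(p,W \right)} = p \left(W + p\right)$
$- 459 S{\left(-1,-5 \right)} = - 459 \left(- (-5 - 1)\right) = - 459 \left(\left(-1\right) \left(-6\right)\right) = \left(-459\right) 6 = -2754$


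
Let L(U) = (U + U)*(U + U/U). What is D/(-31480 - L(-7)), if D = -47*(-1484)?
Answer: -17437/7891 ≈ -2.2097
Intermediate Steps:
L(U) = 2*U*(1 + U) (L(U) = (2*U)*(U + 1) = (2*U)*(1 + U) = 2*U*(1 + U))
D = 69748
D/(-31480 - L(-7)) = 69748/(-31480 - 2*(-7)*(1 - 7)) = 69748/(-31480 - 2*(-7)*(-6)) = 69748/(-31480 - 1*84) = 69748/(-31480 - 84) = 69748/(-31564) = 69748*(-1/31564) = -17437/7891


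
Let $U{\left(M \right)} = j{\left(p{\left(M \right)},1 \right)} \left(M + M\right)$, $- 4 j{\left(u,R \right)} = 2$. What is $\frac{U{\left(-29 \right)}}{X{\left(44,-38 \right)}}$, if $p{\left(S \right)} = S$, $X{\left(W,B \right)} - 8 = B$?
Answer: $- \frac{29}{30} \approx -0.96667$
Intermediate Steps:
$X{\left(W,B \right)} = 8 + B$
$j{\left(u,R \right)} = - \frac{1}{2}$ ($j{\left(u,R \right)} = \left(- \frac{1}{4}\right) 2 = - \frac{1}{2}$)
$U{\left(M \right)} = - M$ ($U{\left(M \right)} = - \frac{M + M}{2} = - \frac{2 M}{2} = - M$)
$\frac{U{\left(-29 \right)}}{X{\left(44,-38 \right)}} = \frac{\left(-1\right) \left(-29\right)}{8 - 38} = \frac{29}{-30} = 29 \left(- \frac{1}{30}\right) = - \frac{29}{30}$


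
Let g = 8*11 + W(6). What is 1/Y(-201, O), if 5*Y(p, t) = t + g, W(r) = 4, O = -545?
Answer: -5/453 ≈ -0.011038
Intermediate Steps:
g = 92 (g = 8*11 + 4 = 88 + 4 = 92)
Y(p, t) = 92/5 + t/5 (Y(p, t) = (t + 92)/5 = (92 + t)/5 = 92/5 + t/5)
1/Y(-201, O) = 1/(92/5 + (1/5)*(-545)) = 1/(92/5 - 109) = 1/(-453/5) = -5/453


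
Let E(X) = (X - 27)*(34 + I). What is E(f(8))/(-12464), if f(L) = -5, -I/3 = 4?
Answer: 44/779 ≈ 0.056483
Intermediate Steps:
I = -12 (I = -3*4 = -12)
E(X) = -594 + 22*X (E(X) = (X - 27)*(34 - 12) = (-27 + X)*22 = -594 + 22*X)
E(f(8))/(-12464) = (-594 + 22*(-5))/(-12464) = (-594 - 110)*(-1/12464) = -704*(-1/12464) = 44/779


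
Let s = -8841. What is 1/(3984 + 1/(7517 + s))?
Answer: 1324/5274815 ≈ 0.00025100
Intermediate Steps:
1/(3984 + 1/(7517 + s)) = 1/(3984 + 1/(7517 - 8841)) = 1/(3984 + 1/(-1324)) = 1/(3984 - 1/1324) = 1/(5274815/1324) = 1324/5274815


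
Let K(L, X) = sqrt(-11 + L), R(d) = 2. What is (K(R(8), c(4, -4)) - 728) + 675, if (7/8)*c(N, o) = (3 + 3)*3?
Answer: -53 + 3*I ≈ -53.0 + 3.0*I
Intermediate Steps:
c(N, o) = 144/7 (c(N, o) = 8*((3 + 3)*3)/7 = 8*(6*3)/7 = (8/7)*18 = 144/7)
(K(R(8), c(4, -4)) - 728) + 675 = (sqrt(-11 + 2) - 728) + 675 = (sqrt(-9) - 728) + 675 = (3*I - 728) + 675 = (-728 + 3*I) + 675 = -53 + 3*I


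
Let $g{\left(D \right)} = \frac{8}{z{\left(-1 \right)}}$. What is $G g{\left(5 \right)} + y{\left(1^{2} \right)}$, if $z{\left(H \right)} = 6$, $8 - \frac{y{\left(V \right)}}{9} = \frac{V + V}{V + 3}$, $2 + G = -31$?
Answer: $\frac{47}{2} \approx 23.5$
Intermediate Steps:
$G = -33$ ($G = -2 - 31 = -33$)
$y{\left(V \right)} = 72 - \frac{18 V}{3 + V}$ ($y{\left(V \right)} = 72 - 9 \frac{V + V}{V + 3} = 72 - 9 \frac{2 V}{3 + V} = 72 - \frac{18 V}{3 + V}$)
$g{\left(D \right)} = \frac{4}{3}$ ($g{\left(D \right)} = \frac{8}{6} = 8 \cdot \frac{1}{6} = \frac{4}{3}$)
$G g{\left(5 \right)} + y{\left(1^{2} \right)} = \left(-33\right) \frac{4}{3} + \frac{54 \left(4 + 1^{2}\right)}{3 + 1^{2}} = -44 + \frac{54 \left(4 + 1\right)}{3 + 1} = -44 + 54 \cdot \frac{1}{4} \cdot 5 = -44 + \frac{135}{2} = \frac{47}{2}$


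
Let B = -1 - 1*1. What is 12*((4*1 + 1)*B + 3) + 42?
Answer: -42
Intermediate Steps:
B = -2 (B = -1 - 1 = -2)
12*((4*1 + 1)*B + 3) + 42 = 12*((4*1 + 1)*(-2) + 3) + 42 = 12*((4 + 1)*(-2) + 3) + 42 = 12*(5*(-2) + 3) + 42 = 12*(-10 + 3) + 42 = 12*(-7) + 42 = -84 + 42 = -42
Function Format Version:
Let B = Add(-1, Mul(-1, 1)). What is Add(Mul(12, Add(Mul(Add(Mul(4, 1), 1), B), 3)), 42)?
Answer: -42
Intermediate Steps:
B = -2 (B = Add(-1, -1) = -2)
Add(Mul(12, Add(Mul(Add(Mul(4, 1), 1), B), 3)), 42) = Add(Mul(12, Add(Mul(Add(Mul(4, 1), 1), -2), 3)), 42) = Add(Mul(12, Add(Mul(Add(4, 1), -2), 3)), 42) = Add(Mul(12, Add(Mul(5, -2), 3)), 42) = Add(Mul(12, Add(-10, 3)), 42) = Add(Mul(12, -7), 42) = Add(-84, 42) = -42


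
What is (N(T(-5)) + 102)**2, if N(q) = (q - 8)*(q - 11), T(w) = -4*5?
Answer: 940900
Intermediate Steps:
T(w) = -20
N(q) = (-11 + q)*(-8 + q) (N(q) = (-8 + q)*(-11 + q) = (-11 + q)*(-8 + q))
(N(T(-5)) + 102)**2 = ((88 + (-20)**2 - 19*(-20)) + 102)**2 = ((88 + 400 + 380) + 102)**2 = (868 + 102)**2 = 970**2 = 940900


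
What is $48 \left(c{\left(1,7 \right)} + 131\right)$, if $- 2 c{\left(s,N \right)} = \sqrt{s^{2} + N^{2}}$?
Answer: $6288 - 120 \sqrt{2} \approx 6118.3$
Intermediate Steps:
$c{\left(s,N \right)} = - \frac{\sqrt{N^{2} + s^{2}}}{2}$ ($c{\left(s,N \right)} = - \frac{\sqrt{s^{2} + N^{2}}}{2} = - \frac{\sqrt{N^{2} + s^{2}}}{2}$)
$48 \left(c{\left(1,7 \right)} + 131\right) = 48 \left(- \frac{\sqrt{7^{2} + 1^{2}}}{2} + 131\right) = 48 \left(- \frac{\sqrt{49 + 1}}{2} + 131\right) = 48 \left(- \frac{\sqrt{50}}{2} + 131\right) = 48 \left(- \frac{5 \sqrt{2}}{2} + 131\right) = 48 \left(131 - \frac{5 \sqrt{2}}{2}\right) = 6288 - 120 \sqrt{2}$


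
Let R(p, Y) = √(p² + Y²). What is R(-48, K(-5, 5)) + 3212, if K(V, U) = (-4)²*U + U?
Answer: 3212 + √9529 ≈ 3309.6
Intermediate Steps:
K(V, U) = 17*U (K(V, U) = 16*U + U = 17*U)
R(p, Y) = √(Y² + p²)
R(-48, K(-5, 5)) + 3212 = √((17*5)² + (-48)²) + 3212 = √(85² + 2304) + 3212 = √(7225 + 2304) + 3212 = √9529 + 3212 = 3212 + √9529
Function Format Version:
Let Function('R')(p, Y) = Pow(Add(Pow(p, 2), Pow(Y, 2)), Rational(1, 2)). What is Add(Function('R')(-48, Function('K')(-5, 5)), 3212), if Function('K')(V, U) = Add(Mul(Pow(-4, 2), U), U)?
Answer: Add(3212, Pow(9529, Rational(1, 2))) ≈ 3309.6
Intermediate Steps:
Function('K')(V, U) = Mul(17, U) (Function('K')(V, U) = Add(Mul(16, U), U) = Mul(17, U))
Function('R')(p, Y) = Pow(Add(Pow(Y, 2), Pow(p, 2)), Rational(1, 2))
Add(Function('R')(-48, Function('K')(-5, 5)), 3212) = Add(Pow(Add(Pow(Mul(17, 5), 2), Pow(-48, 2)), Rational(1, 2)), 3212) = Add(Pow(Add(Pow(85, 2), 2304), Rational(1, 2)), 3212) = Add(Pow(Add(7225, 2304), Rational(1, 2)), 3212) = Add(Pow(9529, Rational(1, 2)), 3212) = Add(3212, Pow(9529, Rational(1, 2)))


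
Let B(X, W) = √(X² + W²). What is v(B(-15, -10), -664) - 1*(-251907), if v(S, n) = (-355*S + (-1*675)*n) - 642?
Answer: 699465 - 1775*√13 ≈ 6.9307e+5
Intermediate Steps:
B(X, W) = √(W² + X²)
v(S, n) = -642 - 675*n - 355*S (v(S, n) = (-355*S - 675*n) - 642 = (-675*n - 355*S) - 642 = -642 - 675*n - 355*S)
v(B(-15, -10), -664) - 1*(-251907) = (-642 - 675*(-664) - 355*√((-10)² + (-15)²)) - 1*(-251907) = (-642 + 448200 - 355*√(100 + 225)) + 251907 = (-642 + 448200 - 1775*√13) + 251907 = (447558 - 1775*√13) + 251907 = 699465 - 1775*√13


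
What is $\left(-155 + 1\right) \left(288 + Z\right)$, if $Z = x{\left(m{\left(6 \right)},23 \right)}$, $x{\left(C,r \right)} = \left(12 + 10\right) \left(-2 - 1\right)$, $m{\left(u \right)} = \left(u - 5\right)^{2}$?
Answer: $-34188$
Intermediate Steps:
$m{\left(u \right)} = \left(-5 + u\right)^{2}$
$x{\left(C,r \right)} = -66$ ($x{\left(C,r \right)} = 22 \left(-3\right) = -66$)
$Z = -66$
$\left(-155 + 1\right) \left(288 + Z\right) = \left(-155 + 1\right) \left(288 - 66\right) = \left(-154\right) 222 = -34188$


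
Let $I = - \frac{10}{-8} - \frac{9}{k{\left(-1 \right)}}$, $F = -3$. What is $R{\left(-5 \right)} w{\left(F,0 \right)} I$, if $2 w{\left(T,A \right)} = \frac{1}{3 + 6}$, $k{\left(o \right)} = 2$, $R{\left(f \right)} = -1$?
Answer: $\frac{13}{72} \approx 0.18056$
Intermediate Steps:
$w{\left(T,A \right)} = \frac{1}{18}$ ($w{\left(T,A \right)} = \frac{1}{2 \left(3 + 6\right)} = \frac{1}{2 \cdot 9} = \frac{1}{2} \cdot \frac{1}{9} = \frac{1}{18}$)
$I = - \frac{13}{4}$ ($I = - \frac{10}{-8} - \frac{9}{2} = \left(-10\right) \left(- \frac{1}{8}\right) - \frac{9}{2} = \frac{5}{4} - \frac{9}{2} = - \frac{13}{4} \approx -3.25$)
$R{\left(-5 \right)} w{\left(F,0 \right)} I = \left(-1\right) \frac{1}{18} \left(- \frac{13}{4}\right) = \left(- \frac{1}{18}\right) \left(- \frac{13}{4}\right) = \frac{13}{72}$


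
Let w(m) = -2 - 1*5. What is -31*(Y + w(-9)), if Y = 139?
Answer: -4092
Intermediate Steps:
w(m) = -7 (w(m) = -2 - 5 = -7)
-31*(Y + w(-9)) = -31*(139 - 7) = -31*132 = -4092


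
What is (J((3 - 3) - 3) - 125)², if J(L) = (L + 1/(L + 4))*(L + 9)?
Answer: 18769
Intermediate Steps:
J(L) = (9 + L)*(L + 1/(4 + L)) (J(L) = (L + 1/(4 + L))*(9 + L) = (9 + L)*(L + 1/(4 + L)))
(J((3 - 3) - 3) - 125)² = ((9 + ((3 - 3) - 3)³ + 13*((3 - 3) - 3)² + 37*((3 - 3) - 3))/(4 + ((3 - 3) - 3)) - 125)² = ((9 + (0 - 3)³ + 13*(0 - 3)² + 37*(0 - 3))/(4 + (0 - 3)) - 125)² = ((9 + (-3)³ + 13*(-3)² + 37*(-3))/(4 - 3) - 125)² = ((9 - 27 + 13*9 - 111)/1 - 125)² = (1*(9 - 27 + 117 - 111) - 125)² = (1*(-12) - 125)² = (-12 - 125)² = (-137)² = 18769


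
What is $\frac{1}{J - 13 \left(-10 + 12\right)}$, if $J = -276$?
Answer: $- \frac{1}{302} \approx -0.0033113$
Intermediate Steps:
$\frac{1}{J - 13 \left(-10 + 12\right)} = \frac{1}{-276 - 13 \left(-10 + 12\right)} = \frac{1}{-276 - 26} = \frac{1}{-302} = - \frac{1}{302}$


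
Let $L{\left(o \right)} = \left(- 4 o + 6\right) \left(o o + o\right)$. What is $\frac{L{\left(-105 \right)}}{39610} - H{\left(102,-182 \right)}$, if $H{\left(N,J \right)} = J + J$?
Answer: $\frac{1906996}{3961} \approx 481.44$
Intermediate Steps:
$H{\left(N,J \right)} = 2 J$
$L{\left(o \right)} = \left(6 - 4 o\right) \left(o + o^{2}\right)$ ($L{\left(o \right)} = \left(6 - 4 o\right) \left(o^{2} + o\right) = \left(6 - 4 o\right) \left(o + o^{2}\right)$)
$\frac{L{\left(-105 \right)}}{39610} - H{\left(102,-182 \right)} = \frac{2 \left(-105\right) \left(3 - 105 - 2 \left(-105\right)^{2}\right)}{39610} - 2 \left(-182\right) = 2 \left(-105\right) \left(3 - 105 - 22050\right) \frac{1}{39610} - -364 = 2 \left(-105\right) \left(3 - 105 - 22050\right) \frac{1}{39610} + 364 = 2 \left(-105\right) \left(-22152\right) \frac{1}{39610} + 364 = 4651920 \cdot \frac{1}{39610} + 364 = \frac{465192}{3961} + 364 = \frac{1906996}{3961}$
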